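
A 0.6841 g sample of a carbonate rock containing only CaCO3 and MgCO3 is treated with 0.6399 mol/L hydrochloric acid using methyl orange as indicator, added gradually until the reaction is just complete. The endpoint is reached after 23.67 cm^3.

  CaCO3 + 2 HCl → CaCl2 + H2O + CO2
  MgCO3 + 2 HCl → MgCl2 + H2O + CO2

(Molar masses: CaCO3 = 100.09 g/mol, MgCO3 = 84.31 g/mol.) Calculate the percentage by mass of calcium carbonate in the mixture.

n(HCl) = 0.02367 × 0.6399 = 0.01515 mol
Let x = n(CaCO3), y = n(MgCO3).
Titrant: 2x + 2y = 0.01515;  mass: 100.09x + 84.31y = 0.6841
Solving, x = 2.890 × 10^-3 mol, y = 4.683 × 10^-3 mol
mass of CaCO3 = 2.890 × 10^-3 × 100.09 = 0.2892 g
% CaCO3 = 0.2892 / 0.6841 × 100 = 42.28 %

42.28 %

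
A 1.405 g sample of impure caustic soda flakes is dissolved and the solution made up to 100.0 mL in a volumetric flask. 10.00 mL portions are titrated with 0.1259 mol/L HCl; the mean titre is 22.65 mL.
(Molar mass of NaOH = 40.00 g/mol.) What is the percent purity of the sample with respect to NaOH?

NaOH + HCl → NaCl + H2O
n(HCl) per titration = 0.02265 × 0.1259 = 2.852 × 10^-3 mol
n(NaOH) in each aliquot = 2.852 × 10^-3 mol (1:1 ratio)
n(NaOH) in the whole flask = 2.852 × 10^-3 × 100.0/10.00 = 0.02852 mol
mass of NaOH = 0.02852 × 40.00 = 1.141 g
% NaOH = 1.141 / 1.405 × 100 = 81.19 %

81.19 %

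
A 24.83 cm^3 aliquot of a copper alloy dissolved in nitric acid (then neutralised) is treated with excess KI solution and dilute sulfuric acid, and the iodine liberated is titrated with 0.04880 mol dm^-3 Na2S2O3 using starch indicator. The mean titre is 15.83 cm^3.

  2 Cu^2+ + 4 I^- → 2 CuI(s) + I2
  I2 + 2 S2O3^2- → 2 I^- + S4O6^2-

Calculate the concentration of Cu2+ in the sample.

n(S2O3^2-) = 0.01583 × 0.04880 = 7.725 × 10^-4 mol
n(I2) = n(S2O3^2-)/2 = 3.863 × 10^-4 mol
From the 2:1 ratio, n(Cu2+) in the aliquot = 2/1 × 3.863 × 10^-4 = 7.725 × 10^-4 mol
[Cu2+] = 7.725 × 10^-4 / 0.02483 = 0.03111 mol/L

0.03111 mol/L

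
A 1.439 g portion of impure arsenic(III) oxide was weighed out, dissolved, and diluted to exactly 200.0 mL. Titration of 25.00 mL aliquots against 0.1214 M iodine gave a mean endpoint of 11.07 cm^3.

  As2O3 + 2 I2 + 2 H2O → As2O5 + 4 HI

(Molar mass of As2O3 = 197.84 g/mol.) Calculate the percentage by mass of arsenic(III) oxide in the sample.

73.91 %

n(I2) per titration = 0.01107 × 0.1214 = 1.344 × 10^-3 mol
From the 1:2 ratio, n(As2O3) in each aliquot = 1/2 × 1.344 × 10^-3 = 6.719 × 10^-4 mol
n(As2O3) in the whole flask = 6.719 × 10^-4 × 200.0/25.00 = 5.376 × 10^-3 mol
mass of As2O3 = 5.376 × 10^-3 × 197.84 = 1.064 g
% As2O3 = 1.064 / 1.439 × 100 = 73.91 %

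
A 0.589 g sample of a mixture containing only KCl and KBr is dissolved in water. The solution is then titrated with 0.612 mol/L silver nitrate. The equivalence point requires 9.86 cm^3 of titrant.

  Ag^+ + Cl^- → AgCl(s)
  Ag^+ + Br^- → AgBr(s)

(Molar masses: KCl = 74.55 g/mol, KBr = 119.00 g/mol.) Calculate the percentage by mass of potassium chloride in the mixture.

36.8 %

n(AgNO3) = 0.00986 × 0.612 = 6.03 × 10^-3 mol
Let x = n(KCl), y = n(KBr).
Titrant: 1x + 1y = 6.03 × 10^-3;  mass: 74.55x + 119.00y = 0.589
Solving, x = 2.90 × 10^-3 mol, y = 3.13 × 10^-3 mol
mass of KCl = 2.90 × 10^-3 × 74.55 = 0.216 g
% KCl = 0.216 / 0.589 × 100 = 36.8 %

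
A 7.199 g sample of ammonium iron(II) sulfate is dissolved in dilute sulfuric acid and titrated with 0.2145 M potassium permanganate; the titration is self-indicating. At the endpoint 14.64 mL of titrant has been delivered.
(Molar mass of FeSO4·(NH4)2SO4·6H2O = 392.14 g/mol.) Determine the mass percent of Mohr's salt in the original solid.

85.53 %

MnO4^- + 5 Fe^2+ + 8 H^+ → Mn^2+ + 5 Fe^3+ + 4 H2O
n(KMnO4) = 0.01464 L × 0.2145 mol/L = 3.140 × 10^-3 mol
From the 5:1 ratio, n(FeSO4·(NH4)2SO4·6H2O) = 5/1 × 3.140 × 10^-3 = 0.01570 mol
mass of FeSO4·(NH4)2SO4·6H2O = 0.01570 × 392.14 g/mol = 6.157 g
% FeSO4·(NH4)2SO4·6H2O = 6.157 / 7.199 × 100 = 85.53 %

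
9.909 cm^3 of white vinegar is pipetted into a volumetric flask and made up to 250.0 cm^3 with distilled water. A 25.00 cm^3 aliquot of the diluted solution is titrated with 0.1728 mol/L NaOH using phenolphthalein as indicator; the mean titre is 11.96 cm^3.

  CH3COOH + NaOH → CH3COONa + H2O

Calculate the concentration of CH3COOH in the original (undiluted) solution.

2.086 mol/L

n(NaOH) = 0.01196 × 0.1728 = 2.067 × 10^-3 mol
n(CH3COOH) in the aliquot = 2.067 × 10^-3 mol (1:1 ratio)
[CH3COOH]_dilute = 2.067 × 10^-3 / 0.02500 = 0.08267 mol/L
Dilution factor = 250.0 / 9.909 = 25.23
[CH3COOH]_stock = 0.08267 × 25.23 = 2.086 mol/L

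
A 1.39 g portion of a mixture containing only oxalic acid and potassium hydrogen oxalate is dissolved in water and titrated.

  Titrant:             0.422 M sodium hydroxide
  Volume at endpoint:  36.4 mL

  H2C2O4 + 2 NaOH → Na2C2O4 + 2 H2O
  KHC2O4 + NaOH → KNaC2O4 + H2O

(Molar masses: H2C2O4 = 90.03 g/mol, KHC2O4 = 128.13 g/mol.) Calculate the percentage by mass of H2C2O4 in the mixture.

22.5 %

n(NaOH) = 0.0364 × 0.422 = 0.0154 mol
Let x = n(H2C2O4), y = n(KHC2O4).
Titrant: 2x + 1y = 0.0154;  mass: 90.03x + 128.13y = 1.39
Solving, x = 3.48 × 10^-3 mol, y = 8.40 × 10^-3 mol
mass of H2C2O4 = 3.48 × 10^-3 × 90.03 = 0.313 g
% H2C2O4 = 0.313 / 1.39 × 100 = 22.5 %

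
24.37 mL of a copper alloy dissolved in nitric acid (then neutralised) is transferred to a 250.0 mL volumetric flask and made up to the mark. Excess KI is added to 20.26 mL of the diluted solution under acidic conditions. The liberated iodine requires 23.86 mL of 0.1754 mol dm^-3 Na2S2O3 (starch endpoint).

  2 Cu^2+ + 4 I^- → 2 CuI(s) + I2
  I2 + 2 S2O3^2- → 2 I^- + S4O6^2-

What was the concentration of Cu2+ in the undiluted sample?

2.119 mol/L

n(S2O3^2-) = 0.02386 × 0.1754 = 4.185 × 10^-3 mol
n(I2) = n(S2O3^2-)/2 = 2.093 × 10^-3 mol
From the 2:1 ratio, n(Cu2+) in the aliquot = 2/1 × 2.093 × 10^-3 = 4.185 × 10^-3 mol
[Cu2+]_dilute = 4.185 × 10^-3 / 0.02026 = 0.2066 mol/L
[Cu2+]_original = 0.2066 × 250.0/24.37 = 2.119 mol/L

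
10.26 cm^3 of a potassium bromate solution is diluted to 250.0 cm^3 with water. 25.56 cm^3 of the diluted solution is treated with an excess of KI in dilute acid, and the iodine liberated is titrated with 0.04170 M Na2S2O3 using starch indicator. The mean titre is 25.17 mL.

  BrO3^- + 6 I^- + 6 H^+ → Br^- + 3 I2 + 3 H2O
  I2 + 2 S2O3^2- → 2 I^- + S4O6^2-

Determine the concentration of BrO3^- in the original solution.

0.1668 M

n(S2O3^2-) = 0.02517 × 0.04170 = 1.050 × 10^-3 mol
n(I2) = n(S2O3^2-)/2 = 5.248 × 10^-4 mol
From the 1:3 ratio, n(BrO3^-) in the aliquot = 1/3 × 5.248 × 10^-4 = 1.749 × 10^-4 mol
[BrO3^-]_dilute = 1.749 × 10^-4 / 0.02556 = 0.006844 mol/L
[BrO3^-]_original = 0.006844 × 250.0/10.26 = 0.1668 mol/L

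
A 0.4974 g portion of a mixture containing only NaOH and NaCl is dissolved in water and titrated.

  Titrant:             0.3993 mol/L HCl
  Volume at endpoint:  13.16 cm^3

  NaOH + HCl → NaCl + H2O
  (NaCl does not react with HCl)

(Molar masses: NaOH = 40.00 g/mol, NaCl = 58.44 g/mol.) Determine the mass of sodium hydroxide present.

n(HCl) = 0.01316 × 0.3993 = 5.255 × 10^-3 mol
Let x = n(NaOH), y = n(NaCl).
Titrant: 1x = 5.255 × 10^-3;  mass: 40.00x + 58.44y = 0.4974
Solving, x = 5.255 × 10^-3 mol, y = 4.915 × 10^-3 mol
mass of NaOH = 5.255 × 10^-3 × 40.00 = 0.2102 g

0.2102 g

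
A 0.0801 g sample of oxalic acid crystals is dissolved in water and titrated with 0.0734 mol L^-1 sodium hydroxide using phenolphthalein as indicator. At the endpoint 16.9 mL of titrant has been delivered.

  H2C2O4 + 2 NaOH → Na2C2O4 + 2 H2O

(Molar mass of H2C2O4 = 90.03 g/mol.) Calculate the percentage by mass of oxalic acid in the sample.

69.7 %

n(NaOH) = 0.0169 L × 0.0734 mol/L = 1.24 × 10^-3 mol
From the 1:2 ratio, n(H2C2O4) = 1/2 × 1.24 × 10^-3 = 6.20 × 10^-4 mol
mass of H2C2O4 = 6.20 × 10^-4 × 90.03 g/mol = 0.0558 g
% H2C2O4 = 0.0558 / 0.0801 × 100 = 69.7 %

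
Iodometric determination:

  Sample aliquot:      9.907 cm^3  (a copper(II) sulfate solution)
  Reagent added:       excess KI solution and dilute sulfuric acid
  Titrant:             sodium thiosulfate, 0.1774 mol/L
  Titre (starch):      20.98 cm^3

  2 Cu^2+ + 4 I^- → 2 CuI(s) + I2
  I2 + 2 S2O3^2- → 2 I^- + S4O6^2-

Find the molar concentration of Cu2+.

0.3757 mol/L

n(S2O3^2-) = 0.02098 × 0.1774 = 3.722 × 10^-3 mol
n(I2) = n(S2O3^2-)/2 = 1.861 × 10^-3 mol
From the 2:1 ratio, n(Cu2+) in the aliquot = 2/1 × 1.861 × 10^-3 = 3.722 × 10^-3 mol
[Cu2+] = 3.722 × 10^-3 / 0.009907 = 0.3757 mol/L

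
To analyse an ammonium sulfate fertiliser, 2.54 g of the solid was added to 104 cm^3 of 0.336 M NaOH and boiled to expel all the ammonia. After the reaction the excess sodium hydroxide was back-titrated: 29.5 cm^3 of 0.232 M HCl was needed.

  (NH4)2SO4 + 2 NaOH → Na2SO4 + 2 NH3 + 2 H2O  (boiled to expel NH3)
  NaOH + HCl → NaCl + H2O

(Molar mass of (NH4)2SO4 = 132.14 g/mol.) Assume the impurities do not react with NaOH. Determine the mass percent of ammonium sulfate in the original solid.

73.1 %

n(NaOH) added = 0.104 × 0.336 = 0.0349 mol
n(HCl) used in back-titration = 0.0295 × 0.232 = 6.84 × 10^-3 mol
n(NaOH) left over = 6.84 × 10^-3 mol (1:1 ratio)
n(NaOH) consumed by analyte = 0.0349 − 6.84 × 10^-3 = 0.0281 mol
From the 1:2 ratio, n((NH4)2SO4) = 1/2 × 0.0281 = 0.0141 mol
mass of (NH4)2SO4 = 0.0141 × 132.14 = 1.86 g
% (NH4)2SO4 = 1.86 / 2.54 × 100 = 73.1 %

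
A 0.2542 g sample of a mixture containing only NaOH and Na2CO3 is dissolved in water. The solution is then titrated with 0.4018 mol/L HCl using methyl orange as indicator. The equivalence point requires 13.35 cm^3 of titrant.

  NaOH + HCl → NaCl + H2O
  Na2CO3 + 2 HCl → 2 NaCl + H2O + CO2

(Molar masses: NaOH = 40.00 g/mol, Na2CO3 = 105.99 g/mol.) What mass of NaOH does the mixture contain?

n(HCl) = 0.01335 × 0.4018 = 5.364 × 10^-3 mol
Let x = n(NaOH), y = n(Na2CO3).
Titrant: 1x + 2y = 5.364 × 10^-3;  mass: 40.00x + 105.99y = 0.2542
Solving, x = 2.314 × 10^-3 mol, y = 1.525 × 10^-3 mol
mass of NaOH = 2.314 × 10^-3 × 40.00 = 0.09255 g

0.09255 g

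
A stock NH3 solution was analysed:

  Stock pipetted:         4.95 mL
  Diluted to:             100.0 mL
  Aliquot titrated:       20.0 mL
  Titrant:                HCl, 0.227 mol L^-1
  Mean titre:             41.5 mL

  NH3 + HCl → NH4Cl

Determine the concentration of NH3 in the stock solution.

9.52 mol/L

n(HCl) = 0.0415 × 0.227 = 9.42 × 10^-3 mol
n(NH3) in the aliquot = 9.42 × 10^-3 mol (1:1 ratio)
[NH3]_dilute = 9.42 × 10^-3 / 0.0200 = 0.471 mol/L
Dilution factor = 100.0 / 4.95 = 20.20
[NH3]_stock = 0.471 × 20.20 = 9.52 mol/L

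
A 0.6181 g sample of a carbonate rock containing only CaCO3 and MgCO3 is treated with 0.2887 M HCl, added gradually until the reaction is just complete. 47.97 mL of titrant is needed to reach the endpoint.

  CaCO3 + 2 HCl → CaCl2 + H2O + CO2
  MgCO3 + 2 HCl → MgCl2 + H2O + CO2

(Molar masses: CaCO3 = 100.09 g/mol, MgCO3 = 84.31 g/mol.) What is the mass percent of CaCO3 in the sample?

35.20 %

n(HCl) = 0.04797 × 0.2887 = 0.01385 mol
Let x = n(CaCO3), y = n(MgCO3).
Titrant: 2x + 2y = 0.01385;  mass: 100.09x + 84.31y = 0.6181
Solving, x = 2.174 × 10^-3 mol, y = 4.751 × 10^-3 mol
mass of CaCO3 = 2.174 × 10^-3 × 100.09 = 0.2175 g
% CaCO3 = 0.2175 / 0.6181 × 100 = 35.20 %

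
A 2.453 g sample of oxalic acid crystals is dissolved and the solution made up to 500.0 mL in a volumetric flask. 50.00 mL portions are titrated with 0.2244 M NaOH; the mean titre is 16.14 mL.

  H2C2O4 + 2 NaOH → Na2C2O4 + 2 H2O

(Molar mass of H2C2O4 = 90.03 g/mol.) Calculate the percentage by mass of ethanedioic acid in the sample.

66.46 %

n(NaOH) per titration = 0.01614 × 0.2244 = 3.622 × 10^-3 mol
From the 1:2 ratio, n(H2C2O4) in each aliquot = 1/2 × 3.622 × 10^-3 = 1.811 × 10^-3 mol
n(H2C2O4) in the whole flask = 1.811 × 10^-3 × 500.0/50.00 = 0.01811 mol
mass of H2C2O4 = 0.01811 × 90.03 = 1.630 g
% H2C2O4 = 1.630 / 2.453 × 100 = 66.46 %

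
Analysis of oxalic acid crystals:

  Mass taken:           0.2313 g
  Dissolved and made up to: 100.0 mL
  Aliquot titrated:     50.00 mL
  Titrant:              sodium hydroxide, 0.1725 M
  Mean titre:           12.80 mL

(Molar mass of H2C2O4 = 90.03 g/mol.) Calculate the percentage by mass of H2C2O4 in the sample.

H2C2O4 + 2 NaOH → Na2C2O4 + 2 H2O
n(NaOH) per titration = 0.01280 × 0.1725 = 2.208 × 10^-3 mol
From the 1:2 ratio, n(H2C2O4) in each aliquot = 1/2 × 2.208 × 10^-3 = 1.104 × 10^-3 mol
n(H2C2O4) in the whole flask = 1.104 × 10^-3 × 100.0/50.00 = 2.208 × 10^-3 mol
mass of H2C2O4 = 2.208 × 10^-3 × 90.03 = 0.1988 g
% H2C2O4 = 0.1988 / 0.2313 × 100 = 85.94 %

85.94 %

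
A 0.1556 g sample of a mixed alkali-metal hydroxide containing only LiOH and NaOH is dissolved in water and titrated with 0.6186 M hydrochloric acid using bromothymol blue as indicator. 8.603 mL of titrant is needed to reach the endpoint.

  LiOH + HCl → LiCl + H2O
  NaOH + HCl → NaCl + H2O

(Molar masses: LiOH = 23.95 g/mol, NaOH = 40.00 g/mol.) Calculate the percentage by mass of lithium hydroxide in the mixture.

n(HCl) = 0.008603 × 0.6186 = 5.322 × 10^-3 mol
Let x = n(LiOH), y = n(NaOH).
Titrant: 1x + 1y = 5.322 × 10^-3;  mass: 23.95x + 40.00y = 0.1556
Solving, x = 3.568 × 10^-3 mol, y = 1.753 × 10^-3 mol
mass of LiOH = 3.568 × 10^-3 × 23.95 = 0.08546 g
% LiOH = 0.08546 / 0.1556 × 100 = 54.92 %

54.92 %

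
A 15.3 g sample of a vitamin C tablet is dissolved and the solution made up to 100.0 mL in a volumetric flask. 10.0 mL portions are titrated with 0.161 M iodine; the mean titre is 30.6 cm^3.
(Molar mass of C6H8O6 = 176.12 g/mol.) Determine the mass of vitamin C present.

C6H8O6 + I2 → C6H6O6 + 2 HI
n(I2) per titration = 0.0306 × 0.161 = 4.93 × 10^-3 mol
n(C6H8O6) in each aliquot = 4.93 × 10^-3 mol (1:1 ratio)
n(C6H8O6) in the whole flask = 4.93 × 10^-3 × 100.0/10.0 = 0.0493 mol
mass of C6H8O6 = 0.0493 × 176.12 = 8.68 g

8.68 g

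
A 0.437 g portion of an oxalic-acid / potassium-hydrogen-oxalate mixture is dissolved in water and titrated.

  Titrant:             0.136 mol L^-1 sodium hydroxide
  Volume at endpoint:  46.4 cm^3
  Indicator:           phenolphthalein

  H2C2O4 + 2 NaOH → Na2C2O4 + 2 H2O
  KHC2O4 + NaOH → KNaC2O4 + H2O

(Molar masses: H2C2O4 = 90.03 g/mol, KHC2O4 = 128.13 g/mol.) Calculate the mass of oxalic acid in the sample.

0.201 g

n(NaOH) = 0.0464 × 0.136 = 6.31 × 10^-3 mol
Let x = n(H2C2O4), y = n(KHC2O4).
Titrant: 2x + 1y = 6.31 × 10^-3;  mass: 90.03x + 128.13y = 0.437
Solving, x = 2.24 × 10^-3 mol, y = 1.84 × 10^-3 mol
mass of H2C2O4 = 2.24 × 10^-3 × 90.03 = 0.201 g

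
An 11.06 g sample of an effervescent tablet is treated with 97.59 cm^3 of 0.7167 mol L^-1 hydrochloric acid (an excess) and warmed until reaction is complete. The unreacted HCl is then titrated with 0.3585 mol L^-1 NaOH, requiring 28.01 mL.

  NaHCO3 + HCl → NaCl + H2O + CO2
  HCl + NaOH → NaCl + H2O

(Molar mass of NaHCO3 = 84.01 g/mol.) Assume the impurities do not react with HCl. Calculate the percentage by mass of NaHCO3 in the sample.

n(HCl) added = 0.09759 × 0.7167 = 0.06994 mol
n(NaOH) used in back-titration = 0.02801 × 0.3585 = 0.01004 mol
n(HCl) left over = 0.01004 mol (1:1 ratio)
n(HCl) consumed by analyte = 0.06994 − 0.01004 = 0.05990 mol
n(NaHCO3) = 0.05990 mol (1:1 ratio)
mass of NaHCO3 = 0.05990 × 84.01 = 5.032 g
% NaHCO3 = 5.032 / 11.06 × 100 = 45.50 %

45.50 %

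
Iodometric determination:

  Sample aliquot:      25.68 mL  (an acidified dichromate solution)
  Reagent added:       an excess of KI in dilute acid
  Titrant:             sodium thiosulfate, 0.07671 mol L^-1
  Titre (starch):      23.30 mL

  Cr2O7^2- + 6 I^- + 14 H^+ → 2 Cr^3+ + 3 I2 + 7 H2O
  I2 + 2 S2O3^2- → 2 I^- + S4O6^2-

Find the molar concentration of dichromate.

n(S2O3^2-) = 0.02330 × 0.07671 = 1.787 × 10^-3 mol
n(I2) = n(S2O3^2-)/2 = 8.937 × 10^-4 mol
From the 1:3 ratio, n(Cr2O7^2-) in the aliquot = 1/3 × 8.937 × 10^-4 = 2.979 × 10^-4 mol
[Cr2O7^2-] = 2.979 × 10^-4 / 0.02568 = 0.01160 mol/L

0.01160 mol/L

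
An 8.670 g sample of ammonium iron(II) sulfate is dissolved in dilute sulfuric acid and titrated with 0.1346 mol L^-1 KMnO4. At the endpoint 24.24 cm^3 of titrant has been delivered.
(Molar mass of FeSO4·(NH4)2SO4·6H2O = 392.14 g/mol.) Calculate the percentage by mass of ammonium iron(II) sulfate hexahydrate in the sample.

73.79 %

MnO4^- + 5 Fe^2+ + 8 H^+ → Mn^2+ + 5 Fe^3+ + 4 H2O
n(KMnO4) = 0.02424 L × 0.1346 mol/L = 3.263 × 10^-3 mol
From the 5:1 ratio, n(FeSO4·(NH4)2SO4·6H2O) = 5/1 × 3.263 × 10^-3 = 0.01631 mol
mass of FeSO4·(NH4)2SO4·6H2O = 0.01631 × 392.14 g/mol = 6.397 g
% FeSO4·(NH4)2SO4·6H2O = 6.397 / 8.670 × 100 = 73.79 %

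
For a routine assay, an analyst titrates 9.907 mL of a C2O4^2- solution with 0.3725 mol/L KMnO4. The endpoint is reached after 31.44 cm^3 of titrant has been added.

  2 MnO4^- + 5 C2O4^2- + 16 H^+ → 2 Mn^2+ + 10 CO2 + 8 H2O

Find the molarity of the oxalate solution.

n(KMnO4) = 0.03144 L × 0.3725 mol/L = 0.01171 mol
From the 5:2 mole ratio, n(C2O4^2-) = 5/2 × 0.01171 = 0.02928 mol
[C2O4^2-] = 0.02928 mol / 0.009907 L = 2.955 mol/L

2.955 mol/L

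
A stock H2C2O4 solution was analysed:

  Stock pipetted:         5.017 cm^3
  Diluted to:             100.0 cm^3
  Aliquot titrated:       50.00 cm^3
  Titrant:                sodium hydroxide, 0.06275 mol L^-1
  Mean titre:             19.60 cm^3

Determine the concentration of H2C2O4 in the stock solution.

0.2451 mol/L

H2C2O4 + 2 NaOH → Na2C2O4 + 2 H2O
n(NaOH) = 0.01960 × 0.06275 = 1.230 × 10^-3 mol
From the 1:2 ratio, n(H2C2O4) in the aliquot = 1/2 × 1.230 × 10^-3 = 6.149 × 10^-4 mol
[H2C2O4]_dilute = 6.149 × 10^-4 / 0.05000 = 0.01230 mol/L
Dilution factor = 100.0 / 5.017 = 19.93
[H2C2O4]_stock = 0.01230 × 19.93 = 0.2451 mol/L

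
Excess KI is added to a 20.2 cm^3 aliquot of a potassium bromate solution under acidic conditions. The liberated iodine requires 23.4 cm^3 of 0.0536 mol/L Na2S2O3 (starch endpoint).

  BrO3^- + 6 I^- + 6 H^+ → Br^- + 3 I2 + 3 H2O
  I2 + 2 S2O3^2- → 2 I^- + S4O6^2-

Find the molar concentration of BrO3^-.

0.0103 mol/L

n(S2O3^2-) = 0.0234 × 0.0536 = 1.25 × 10^-3 mol
n(I2) = n(S2O3^2-)/2 = 6.27 × 10^-4 mol
From the 1:3 ratio, n(BrO3^-) in the aliquot = 1/3 × 6.27 × 10^-4 = 2.09 × 10^-4 mol
[BrO3^-] = 2.09 × 10^-4 / 0.0202 = 0.0103 mol/L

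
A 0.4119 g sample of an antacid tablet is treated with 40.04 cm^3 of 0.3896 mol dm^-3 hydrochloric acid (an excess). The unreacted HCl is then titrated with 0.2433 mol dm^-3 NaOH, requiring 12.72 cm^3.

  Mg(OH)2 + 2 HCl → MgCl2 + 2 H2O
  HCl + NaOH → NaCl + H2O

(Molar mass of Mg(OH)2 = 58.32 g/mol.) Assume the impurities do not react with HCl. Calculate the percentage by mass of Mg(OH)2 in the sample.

88.53 %

n(HCl) added = 0.04004 × 0.3896 = 0.01560 mol
n(NaOH) used in back-titration = 0.01272 × 0.2433 = 3.095 × 10^-3 mol
n(HCl) left over = 3.095 × 10^-3 mol (1:1 ratio)
n(HCl) consumed by analyte = 0.01560 − 3.095 × 10^-3 = 0.01250 mol
From the 1:2 ratio, n(Mg(OH)2) = 1/2 × 0.01250 = 6.252 × 10^-3 mol
mass of Mg(OH)2 = 6.252 × 10^-3 × 58.32 = 0.3646 g
% Mg(OH)2 = 0.3646 / 0.4119 × 100 = 88.53 %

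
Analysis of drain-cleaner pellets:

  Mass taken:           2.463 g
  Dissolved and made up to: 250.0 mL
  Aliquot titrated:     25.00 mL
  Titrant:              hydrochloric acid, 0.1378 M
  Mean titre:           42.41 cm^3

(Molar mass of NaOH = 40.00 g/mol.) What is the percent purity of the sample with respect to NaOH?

94.91 %

NaOH + HCl → NaCl + H2O
n(HCl) per titration = 0.04241 × 0.1378 = 5.844 × 10^-3 mol
n(NaOH) in each aliquot = 5.844 × 10^-3 mol (1:1 ratio)
n(NaOH) in the whole flask = 5.844 × 10^-3 × 250.0/25.00 = 0.05844 mol
mass of NaOH = 0.05844 × 40.00 = 2.338 g
% NaOH = 2.338 / 2.463 × 100 = 94.91 %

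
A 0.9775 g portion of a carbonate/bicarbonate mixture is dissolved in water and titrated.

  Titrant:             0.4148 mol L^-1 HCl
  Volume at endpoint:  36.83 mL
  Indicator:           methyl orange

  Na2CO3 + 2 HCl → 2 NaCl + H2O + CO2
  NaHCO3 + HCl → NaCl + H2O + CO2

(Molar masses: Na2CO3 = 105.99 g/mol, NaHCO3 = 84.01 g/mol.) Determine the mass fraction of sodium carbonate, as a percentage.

n(HCl) = 0.03683 × 0.4148 = 0.01528 mol
Let x = n(Na2CO3), y = n(NaHCO3).
Titrant: 2x + 1y = 0.01528;  mass: 105.99x + 84.01y = 0.9775
Solving, x = 4.932 × 10^-3 mol, y = 5.413 × 10^-3 mol
mass of Na2CO3 = 4.932 × 10^-3 × 105.99 = 0.5227 g
% Na2CO3 = 0.5227 / 0.9775 × 100 = 53.48 %

53.48 %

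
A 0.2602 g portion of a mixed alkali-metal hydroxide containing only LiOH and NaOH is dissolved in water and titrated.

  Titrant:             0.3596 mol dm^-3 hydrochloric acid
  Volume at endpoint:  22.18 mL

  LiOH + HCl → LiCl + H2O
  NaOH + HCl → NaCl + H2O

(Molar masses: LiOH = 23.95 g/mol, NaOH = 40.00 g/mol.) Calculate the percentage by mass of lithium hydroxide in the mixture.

n(HCl) = 0.02218 × 0.3596 = 7.976 × 10^-3 mol
Let x = n(LiOH), y = n(NaOH).
Titrant: 1x + 1y = 7.976 × 10^-3;  mass: 23.95x + 40.00y = 0.2602
Solving, x = 3.666 × 10^-3 mol, y = 4.310 × 10^-3 mol
mass of LiOH = 3.666 × 10^-3 × 23.95 = 0.08780 g
% LiOH = 0.08780 / 0.2602 × 100 = 33.74 %

33.74 %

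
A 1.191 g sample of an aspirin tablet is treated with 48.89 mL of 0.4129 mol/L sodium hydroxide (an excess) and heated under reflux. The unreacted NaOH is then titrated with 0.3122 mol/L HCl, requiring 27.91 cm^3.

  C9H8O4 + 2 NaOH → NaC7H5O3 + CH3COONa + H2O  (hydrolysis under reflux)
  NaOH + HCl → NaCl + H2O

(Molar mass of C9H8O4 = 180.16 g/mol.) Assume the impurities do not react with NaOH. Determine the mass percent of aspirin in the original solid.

86.78 %

n(NaOH) added = 0.04889 × 0.4129 = 0.02019 mol
n(HCl) used in back-titration = 0.02791 × 0.3122 = 8.714 × 10^-3 mol
n(NaOH) left over = 8.714 × 10^-3 mol (1:1 ratio)
n(NaOH) consumed by analyte = 0.02019 − 8.714 × 10^-3 = 0.01147 mol
From the 1:2 ratio, n(C9H8O4) = 1/2 × 0.01147 = 5.737 × 10^-3 mol
mass of C9H8O4 = 5.737 × 10^-3 × 180.16 = 1.034 g
% C9H8O4 = 1.034 / 1.191 × 100 = 86.78 %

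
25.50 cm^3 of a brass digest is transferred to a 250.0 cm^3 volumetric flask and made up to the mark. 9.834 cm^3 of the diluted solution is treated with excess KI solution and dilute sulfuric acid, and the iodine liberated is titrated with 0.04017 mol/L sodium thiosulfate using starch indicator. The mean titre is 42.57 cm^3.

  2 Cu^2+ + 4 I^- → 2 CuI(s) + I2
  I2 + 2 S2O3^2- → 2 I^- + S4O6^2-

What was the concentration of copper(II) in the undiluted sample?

1.705 mol/L

n(S2O3^2-) = 0.04257 × 0.04017 = 1.710 × 10^-3 mol
n(I2) = n(S2O3^2-)/2 = 8.550 × 10^-4 mol
From the 2:1 ratio, n(Cu2+) in the aliquot = 2/1 × 8.550 × 10^-4 = 1.710 × 10^-3 mol
[Cu2+]_dilute = 1.710 × 10^-3 / 0.009834 = 0.1739 mol/L
[Cu2+]_original = 0.1739 × 250.0/25.50 = 1.705 mol/L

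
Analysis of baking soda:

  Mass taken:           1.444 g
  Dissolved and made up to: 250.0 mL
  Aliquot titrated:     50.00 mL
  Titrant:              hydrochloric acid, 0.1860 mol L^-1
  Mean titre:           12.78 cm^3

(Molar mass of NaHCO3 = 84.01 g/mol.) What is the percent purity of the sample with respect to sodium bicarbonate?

69.15 %

NaHCO3 + HCl → NaCl + H2O + CO2
n(HCl) per titration = 0.01278 × 0.1860 = 2.377 × 10^-3 mol
n(NaHCO3) in each aliquot = 2.377 × 10^-3 mol (1:1 ratio)
n(NaHCO3) in the whole flask = 2.377 × 10^-3 × 250.0/50.00 = 0.01189 mol
mass of NaHCO3 = 0.01189 × 84.01 = 0.9985 g
% NaHCO3 = 0.9985 / 1.444 × 100 = 69.15 %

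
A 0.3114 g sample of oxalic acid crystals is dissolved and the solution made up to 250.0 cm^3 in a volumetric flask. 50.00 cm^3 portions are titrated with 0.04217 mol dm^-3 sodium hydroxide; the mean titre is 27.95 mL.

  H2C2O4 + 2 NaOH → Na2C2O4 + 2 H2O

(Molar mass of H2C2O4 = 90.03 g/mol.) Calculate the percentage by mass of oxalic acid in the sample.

n(NaOH) per titration = 0.02795 × 0.04217 = 1.179 × 10^-3 mol
From the 1:2 ratio, n(H2C2O4) in each aliquot = 1/2 × 1.179 × 10^-3 = 5.893 × 10^-4 mol
n(H2C2O4) in the whole flask = 5.893 × 10^-4 × 250.0/50.00 = 2.947 × 10^-3 mol
mass of H2C2O4 = 2.947 × 10^-3 × 90.03 = 0.2653 g
% H2C2O4 = 0.2653 / 0.3114 × 100 = 85.19 %

85.19 %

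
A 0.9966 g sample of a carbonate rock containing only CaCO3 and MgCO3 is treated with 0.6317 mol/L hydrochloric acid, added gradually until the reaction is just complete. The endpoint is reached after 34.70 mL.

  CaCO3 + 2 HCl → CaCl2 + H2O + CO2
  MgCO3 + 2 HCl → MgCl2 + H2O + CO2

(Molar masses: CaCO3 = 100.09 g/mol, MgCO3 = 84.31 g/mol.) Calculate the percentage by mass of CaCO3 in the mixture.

46.18 %

n(HCl) = 0.03470 × 0.6317 = 0.02192 mol
Let x = n(CaCO3), y = n(MgCO3).
Titrant: 2x + 2y = 0.02192;  mass: 100.09x + 84.31y = 0.9966
Solving, x = 4.598 × 10^-3 mol, y = 6.362 × 10^-3 mol
mass of CaCO3 = 4.598 × 10^-3 × 100.09 = 0.4603 g
% CaCO3 = 0.4603 / 0.9966 × 100 = 46.18 %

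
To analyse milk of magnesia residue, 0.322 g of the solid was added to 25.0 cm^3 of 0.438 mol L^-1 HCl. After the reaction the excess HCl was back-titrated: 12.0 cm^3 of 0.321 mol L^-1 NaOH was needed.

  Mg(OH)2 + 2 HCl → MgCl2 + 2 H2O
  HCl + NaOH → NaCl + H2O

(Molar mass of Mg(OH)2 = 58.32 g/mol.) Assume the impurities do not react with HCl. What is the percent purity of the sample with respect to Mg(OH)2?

64.3 %

n(HCl) added = 0.0250 × 0.438 = 0.0109 mol
n(NaOH) used in back-titration = 0.0120 × 0.321 = 3.85 × 10^-3 mol
n(HCl) left over = 3.85 × 10^-3 mol (1:1 ratio)
n(HCl) consumed by analyte = 0.0109 − 3.85 × 10^-3 = 7.10 × 10^-3 mol
From the 1:2 ratio, n(Mg(OH)2) = 1/2 × 7.10 × 10^-3 = 3.55 × 10^-3 mol
mass of Mg(OH)2 = 3.55 × 10^-3 × 58.32 = 0.207 g
% Mg(OH)2 = 0.207 / 0.322 × 100 = 64.3 %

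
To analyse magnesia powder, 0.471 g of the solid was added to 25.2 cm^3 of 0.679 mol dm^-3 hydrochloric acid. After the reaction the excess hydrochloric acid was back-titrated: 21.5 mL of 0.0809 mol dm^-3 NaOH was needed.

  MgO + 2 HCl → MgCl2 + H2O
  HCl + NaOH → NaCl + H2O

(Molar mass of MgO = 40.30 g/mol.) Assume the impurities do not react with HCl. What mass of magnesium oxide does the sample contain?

n(HCl) added = 0.0252 × 0.679 = 0.0171 mol
n(NaOH) used in back-titration = 0.0215 × 0.0809 = 1.74 × 10^-3 mol
n(HCl) left over = 1.74 × 10^-3 mol (1:1 ratio)
n(HCl) consumed by analyte = 0.0171 − 1.74 × 10^-3 = 0.0154 mol
From the 1:2 ratio, n(MgO) = 1/2 × 0.0154 = 7.69 × 10^-3 mol
mass of MgO = 7.69 × 10^-3 × 40.30 = 0.310 g

0.310 g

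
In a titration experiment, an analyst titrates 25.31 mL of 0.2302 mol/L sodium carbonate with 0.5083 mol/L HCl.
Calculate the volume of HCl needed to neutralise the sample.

Na2CO3 + 2 HCl → 2 NaCl + H2O + CO2
n(Na2CO3) = 0.02531 L × 0.2302 mol/L = 5.826 × 10^-3 mol
From the 2:1 stoichiometry, n(HCl) = 2/1 × 5.826 × 10^-3 = 0.01165 mol
V(HCl) = 0.01165 mol / 0.5083 mol/L = 0.02292 L = 22.92 mL

22.92 mL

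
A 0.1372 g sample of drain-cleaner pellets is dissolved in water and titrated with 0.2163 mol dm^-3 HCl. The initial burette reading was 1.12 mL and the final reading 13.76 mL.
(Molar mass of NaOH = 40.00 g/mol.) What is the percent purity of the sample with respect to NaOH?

NaOH + HCl → NaCl + H2O
n(HCl) = 0.01264 L × 0.2163 mol/L = 2.734 × 10^-3 mol
n(NaOH) = 2.734 × 10^-3 mol (1:1 ratio)
mass of NaOH = 2.734 × 10^-3 × 40.00 g/mol = 0.1094 g
% NaOH = 0.1094 / 0.1372 × 100 = 79.71 %

79.71 %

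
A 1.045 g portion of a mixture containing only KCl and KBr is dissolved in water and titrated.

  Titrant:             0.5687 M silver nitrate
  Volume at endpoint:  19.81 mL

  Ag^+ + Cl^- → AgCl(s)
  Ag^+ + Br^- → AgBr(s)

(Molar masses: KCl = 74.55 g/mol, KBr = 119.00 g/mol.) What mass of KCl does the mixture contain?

n(AgNO3) = 0.01981 × 0.5687 = 0.01127 mol
Let x = n(KCl), y = n(KBr).
Titrant: 1x + 1y = 0.01127;  mass: 74.55x + 119.00y = 1.045
Solving, x = 6.651 × 10^-3 mol, y = 4.615 × 10^-3 mol
mass of KCl = 6.651 × 10^-3 × 74.55 = 0.4959 g

0.4959 g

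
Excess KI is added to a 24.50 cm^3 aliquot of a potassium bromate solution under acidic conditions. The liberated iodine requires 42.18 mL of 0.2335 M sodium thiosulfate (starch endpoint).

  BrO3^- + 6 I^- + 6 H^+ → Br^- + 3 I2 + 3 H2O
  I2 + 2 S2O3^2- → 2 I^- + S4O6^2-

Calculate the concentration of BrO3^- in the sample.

n(S2O3^2-) = 0.04218 × 0.2335 = 9.849 × 10^-3 mol
n(I2) = n(S2O3^2-)/2 = 4.925 × 10^-3 mol
From the 1:3 ratio, n(BrO3^-) in the aliquot = 1/3 × 4.925 × 10^-3 = 1.642 × 10^-3 mol
[BrO3^-] = 1.642 × 10^-3 / 0.02450 = 0.06700 mol/L

0.06700 M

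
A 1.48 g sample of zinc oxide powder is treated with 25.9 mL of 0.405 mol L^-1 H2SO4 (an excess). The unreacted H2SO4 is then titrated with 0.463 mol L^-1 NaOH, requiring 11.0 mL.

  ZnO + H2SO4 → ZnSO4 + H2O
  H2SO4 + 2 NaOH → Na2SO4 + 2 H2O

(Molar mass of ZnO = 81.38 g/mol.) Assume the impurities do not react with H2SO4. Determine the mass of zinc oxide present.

0.646 g

n(H2SO4) added = 0.0259 × 0.405 = 0.0105 mol
n(NaOH) used in back-titration = 0.0110 × 0.463 = 5.09 × 10^-3 mol
From the 1:2 ratio, n(H2SO4) left over = 1/2 × 5.09 × 10^-3 = 2.55 × 10^-3 mol
n(H2SO4) consumed by analyte = 0.0105 − 2.55 × 10^-3 = 7.94 × 10^-3 mol
n(ZnO) = 7.94 × 10^-3 mol (1:1 ratio)
mass of ZnO = 7.94 × 10^-3 × 81.38 = 0.646 g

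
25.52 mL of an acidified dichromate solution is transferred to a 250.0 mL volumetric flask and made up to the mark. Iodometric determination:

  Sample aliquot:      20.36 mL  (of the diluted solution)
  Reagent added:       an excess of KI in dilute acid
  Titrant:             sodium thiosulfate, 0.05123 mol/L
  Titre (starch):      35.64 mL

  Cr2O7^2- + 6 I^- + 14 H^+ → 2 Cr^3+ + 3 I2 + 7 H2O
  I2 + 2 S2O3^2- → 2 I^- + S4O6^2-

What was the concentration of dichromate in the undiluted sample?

0.1464 mol/L

n(S2O3^2-) = 0.03564 × 0.05123 = 1.826 × 10^-3 mol
n(I2) = n(S2O3^2-)/2 = 9.129 × 10^-4 mol
From the 1:3 ratio, n(Cr2O7^2-) in the aliquot = 1/3 × 9.129 × 10^-4 = 3.043 × 10^-4 mol
[Cr2O7^2-]_dilute = 3.043 × 10^-4 / 0.02036 = 0.01495 mol/L
[Cr2O7^2-]_original = 0.01495 × 250.0/25.52 = 0.1464 mol/L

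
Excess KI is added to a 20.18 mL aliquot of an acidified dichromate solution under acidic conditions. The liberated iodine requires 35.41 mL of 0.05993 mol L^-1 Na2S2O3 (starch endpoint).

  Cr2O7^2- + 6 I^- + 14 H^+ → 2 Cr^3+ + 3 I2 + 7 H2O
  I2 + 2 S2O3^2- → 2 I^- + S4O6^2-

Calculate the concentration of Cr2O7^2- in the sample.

0.01753 mol/L

n(S2O3^2-) = 0.03541 × 0.05993 = 2.122 × 10^-3 mol
n(I2) = n(S2O3^2-)/2 = 1.061 × 10^-3 mol
From the 1:3 ratio, n(Cr2O7^2-) in the aliquot = 1/3 × 1.061 × 10^-3 = 3.537 × 10^-4 mol
[Cr2O7^2-] = 3.537 × 10^-4 / 0.02018 = 0.01753 mol/L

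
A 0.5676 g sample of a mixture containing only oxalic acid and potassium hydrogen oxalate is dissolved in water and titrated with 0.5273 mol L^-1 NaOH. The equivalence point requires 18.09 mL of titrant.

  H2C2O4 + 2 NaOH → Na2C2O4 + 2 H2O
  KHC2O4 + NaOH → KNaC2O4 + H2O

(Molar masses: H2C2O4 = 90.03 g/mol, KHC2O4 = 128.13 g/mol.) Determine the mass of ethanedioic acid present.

n(NaOH) = 0.01809 × 0.5273 = 9.539 × 10^-3 mol
Let x = n(H2C2O4), y = n(KHC2O4).
Titrant: 2x + 1y = 9.539 × 10^-3;  mass: 90.03x + 128.13y = 0.5676
Solving, x = 3.938 × 10^-3 mol, y = 1.663 × 10^-3 mol
mass of H2C2O4 = 3.938 × 10^-3 × 90.03 = 0.3545 g

0.3545 g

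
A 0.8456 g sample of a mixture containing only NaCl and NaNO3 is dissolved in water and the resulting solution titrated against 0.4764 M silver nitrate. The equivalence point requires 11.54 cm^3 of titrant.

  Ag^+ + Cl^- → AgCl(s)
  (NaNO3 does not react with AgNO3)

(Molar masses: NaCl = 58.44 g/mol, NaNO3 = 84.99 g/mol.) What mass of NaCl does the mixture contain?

0.3213 g

n(AgNO3) = 0.01154 × 0.4764 = 5.498 × 10^-3 mol
Let x = n(NaCl), y = n(NaNO3).
Titrant: 1x = 5.498 × 10^-3;  mass: 58.44x + 84.99y = 0.8456
Solving, x = 5.498 × 10^-3 mol, y = 6.169 × 10^-3 mol
mass of NaCl = 5.498 × 10^-3 × 58.44 = 0.3213 g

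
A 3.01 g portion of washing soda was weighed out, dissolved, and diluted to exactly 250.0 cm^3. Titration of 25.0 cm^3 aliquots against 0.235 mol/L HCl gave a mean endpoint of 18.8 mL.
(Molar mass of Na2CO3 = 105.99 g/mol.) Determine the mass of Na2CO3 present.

2.34 g

Na2CO3 + 2 HCl → 2 NaCl + H2O + CO2
n(HCl) per titration = 0.0188 × 0.235 = 4.42 × 10^-3 mol
From the 1:2 ratio, n(Na2CO3) in each aliquot = 1/2 × 4.42 × 10^-3 = 2.21 × 10^-3 mol
n(Na2CO3) in the whole flask = 2.21 × 10^-3 × 250.0/25.0 = 0.0221 mol
mass of Na2CO3 = 0.0221 × 105.99 = 2.34 g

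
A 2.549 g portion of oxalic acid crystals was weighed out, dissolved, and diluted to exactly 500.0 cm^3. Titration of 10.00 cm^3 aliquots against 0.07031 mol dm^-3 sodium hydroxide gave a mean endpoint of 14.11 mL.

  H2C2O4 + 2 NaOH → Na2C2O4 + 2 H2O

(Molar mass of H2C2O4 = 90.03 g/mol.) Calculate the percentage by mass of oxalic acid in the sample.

87.60 %

n(NaOH) per titration = 0.01411 × 0.07031 = 9.921 × 10^-4 mol
From the 1:2 ratio, n(H2C2O4) in each aliquot = 1/2 × 9.921 × 10^-4 = 4.960 × 10^-4 mol
n(H2C2O4) in the whole flask = 4.960 × 10^-4 × 500.0/10.00 = 0.02480 mol
mass of H2C2O4 = 0.02480 × 90.03 = 2.233 g
% H2C2O4 = 2.233 / 2.549 × 100 = 87.60 %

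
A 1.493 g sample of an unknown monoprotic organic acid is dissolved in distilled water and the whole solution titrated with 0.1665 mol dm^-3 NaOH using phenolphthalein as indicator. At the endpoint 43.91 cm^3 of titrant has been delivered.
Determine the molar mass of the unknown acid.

204.2 g/mol

n(NaOH) = 0.04391 L × 0.1665 mol/L = 7.311 × 10^-3 mol
n(HA) = 7.311 × 10^-3 mol (1:1 ratio)
M = m / n = 1.493 g / 7.311 × 10^-3 mol = 204.2 g/mol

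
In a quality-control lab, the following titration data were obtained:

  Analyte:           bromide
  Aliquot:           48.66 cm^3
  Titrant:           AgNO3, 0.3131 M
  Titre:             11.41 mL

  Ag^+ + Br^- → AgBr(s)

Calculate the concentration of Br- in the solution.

0.07342 M

n(AgNO3) = 0.01141 L × 0.3131 mol/L = 3.572 × 10^-3 mol
n(Br-) = 3.572 × 10^-3 mol (1:1 mole ratio)
[Br-] = 3.572 × 10^-3 mol / 0.04866 L = 0.07342 mol/L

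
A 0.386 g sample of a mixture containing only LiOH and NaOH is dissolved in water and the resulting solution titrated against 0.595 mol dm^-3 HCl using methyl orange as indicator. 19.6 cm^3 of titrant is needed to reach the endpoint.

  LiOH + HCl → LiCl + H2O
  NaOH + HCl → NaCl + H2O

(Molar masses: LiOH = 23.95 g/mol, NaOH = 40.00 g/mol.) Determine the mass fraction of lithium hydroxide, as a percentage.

31.1 %

n(HCl) = 0.0196 × 0.595 = 0.0117 mol
Let x = n(LiOH), y = n(NaOH).
Titrant: 1x + 1y = 0.0117;  mass: 23.95x + 40.00y = 0.386
Solving, x = 5.01 × 10^-3 mol, y = 6.65 × 10^-3 mol
mass of LiOH = 5.01 × 10^-3 × 23.95 = 0.120 g
% LiOH = 0.120 / 0.386 × 100 = 31.1 %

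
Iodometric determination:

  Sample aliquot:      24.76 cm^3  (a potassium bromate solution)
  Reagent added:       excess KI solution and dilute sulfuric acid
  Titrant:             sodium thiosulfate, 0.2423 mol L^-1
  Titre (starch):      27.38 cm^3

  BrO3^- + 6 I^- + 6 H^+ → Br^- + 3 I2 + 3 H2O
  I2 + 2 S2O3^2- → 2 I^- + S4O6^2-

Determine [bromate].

n(S2O3^2-) = 0.02738 × 0.2423 = 6.634 × 10^-3 mol
n(I2) = n(S2O3^2-)/2 = 3.317 × 10^-3 mol
From the 1:3 ratio, n(BrO3^-) in the aliquot = 1/3 × 3.317 × 10^-3 = 1.106 × 10^-3 mol
[BrO3^-] = 1.106 × 10^-3 / 0.02476 = 0.04466 mol/L

0.04466 mol/L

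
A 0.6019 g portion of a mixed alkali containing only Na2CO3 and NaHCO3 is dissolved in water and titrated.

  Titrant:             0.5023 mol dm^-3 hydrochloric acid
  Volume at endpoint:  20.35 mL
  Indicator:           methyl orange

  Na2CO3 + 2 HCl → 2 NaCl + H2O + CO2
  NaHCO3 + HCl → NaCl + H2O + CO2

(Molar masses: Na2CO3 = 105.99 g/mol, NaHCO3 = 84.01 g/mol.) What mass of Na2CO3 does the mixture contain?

n(HCl) = 0.02035 × 0.5023 = 0.01022 mol
Let x = n(Na2CO3), y = n(NaHCO3).
Titrant: 2x + 1y = 0.01022;  mass: 105.99x + 84.01y = 0.6019
Solving, x = 4.140 × 10^-3 mol, y = 1.941 × 10^-3 mol
mass of Na2CO3 = 4.140 × 10^-3 × 105.99 = 0.4388 g

0.4388 g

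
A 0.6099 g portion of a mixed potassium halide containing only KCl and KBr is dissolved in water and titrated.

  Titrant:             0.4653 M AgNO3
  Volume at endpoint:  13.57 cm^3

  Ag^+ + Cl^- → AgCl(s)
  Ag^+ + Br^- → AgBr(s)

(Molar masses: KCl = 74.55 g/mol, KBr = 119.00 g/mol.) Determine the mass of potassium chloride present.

0.2373 g

n(AgNO3) = 0.01357 × 0.4653 = 6.314 × 10^-3 mol
Let x = n(KCl), y = n(KBr).
Titrant: 1x + 1y = 6.314 × 10^-3;  mass: 74.55x + 119.00y = 0.6099
Solving, x = 3.183 × 10^-3 mol, y = 3.131 × 10^-3 mol
mass of KCl = 3.183 × 10^-3 × 74.55 = 0.2373 g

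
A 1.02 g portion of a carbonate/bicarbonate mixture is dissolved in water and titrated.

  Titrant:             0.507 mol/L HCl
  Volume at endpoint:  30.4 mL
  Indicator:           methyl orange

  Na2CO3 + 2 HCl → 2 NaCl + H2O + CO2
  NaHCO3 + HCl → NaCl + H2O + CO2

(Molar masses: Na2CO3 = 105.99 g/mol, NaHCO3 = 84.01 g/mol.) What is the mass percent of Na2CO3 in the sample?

n(HCl) = 0.0304 × 0.507 = 0.0154 mol
Let x = n(Na2CO3), y = n(NaHCO3).
Titrant: 2x + 1y = 0.0154;  mass: 105.99x + 84.01y = 1.02
Solving, x = 4.43 × 10^-3 mol, y = 6.55 × 10^-3 mol
mass of Na2CO3 = 4.43 × 10^-3 × 105.99 = 0.470 g
% Na2CO3 = 0.470 / 1.02 × 100 = 46.0 %

46.0 %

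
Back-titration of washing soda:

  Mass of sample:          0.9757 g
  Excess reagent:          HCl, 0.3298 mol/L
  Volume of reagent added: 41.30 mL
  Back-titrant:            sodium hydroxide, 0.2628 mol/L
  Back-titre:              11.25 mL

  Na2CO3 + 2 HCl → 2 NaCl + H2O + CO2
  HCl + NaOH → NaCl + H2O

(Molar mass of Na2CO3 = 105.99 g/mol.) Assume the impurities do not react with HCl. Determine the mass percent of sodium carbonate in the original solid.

57.92 %

n(HCl) added = 0.04130 × 0.3298 = 0.01362 mol
n(NaOH) used in back-titration = 0.01125 × 0.2628 = 2.956 × 10^-3 mol
n(HCl) left over = 2.956 × 10^-3 mol (1:1 ratio)
n(HCl) consumed by analyte = 0.01362 − 2.956 × 10^-3 = 0.01066 mol
From the 1:2 ratio, n(Na2CO3) = 1/2 × 0.01066 = 5.332 × 10^-3 mol
mass of Na2CO3 = 5.332 × 10^-3 × 105.99 = 0.5652 g
% Na2CO3 = 0.5652 / 0.9757 × 100 = 57.92 %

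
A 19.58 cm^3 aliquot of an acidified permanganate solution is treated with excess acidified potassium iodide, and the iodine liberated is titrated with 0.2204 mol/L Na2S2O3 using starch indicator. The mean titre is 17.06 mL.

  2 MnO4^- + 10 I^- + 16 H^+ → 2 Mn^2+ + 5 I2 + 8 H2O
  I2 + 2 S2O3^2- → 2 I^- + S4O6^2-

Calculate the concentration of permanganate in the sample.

n(S2O3^2-) = 0.01706 × 0.2204 = 3.760 × 10^-3 mol
n(I2) = n(S2O3^2-)/2 = 1.880 × 10^-3 mol
From the 2:5 ratio, n(MnO4^-) in the aliquot = 2/5 × 1.880 × 10^-3 = 7.520 × 10^-4 mol
[MnO4^-] = 7.520 × 10^-4 / 0.01958 = 0.03841 mol/L

0.03841 mol/L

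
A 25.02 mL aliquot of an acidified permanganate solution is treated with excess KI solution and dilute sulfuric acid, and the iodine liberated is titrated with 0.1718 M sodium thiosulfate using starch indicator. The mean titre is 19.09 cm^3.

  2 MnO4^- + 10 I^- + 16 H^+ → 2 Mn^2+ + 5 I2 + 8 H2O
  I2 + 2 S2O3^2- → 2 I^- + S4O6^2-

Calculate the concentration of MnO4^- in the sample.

n(S2O3^2-) = 0.01909 × 0.1718 = 3.280 × 10^-3 mol
n(I2) = n(S2O3^2-)/2 = 1.640 × 10^-3 mol
From the 2:5 ratio, n(MnO4^-) in the aliquot = 2/5 × 1.640 × 10^-3 = 6.559 × 10^-4 mol
[MnO4^-] = 6.559 × 10^-4 / 0.02502 = 0.02622 mol/L

0.02622 M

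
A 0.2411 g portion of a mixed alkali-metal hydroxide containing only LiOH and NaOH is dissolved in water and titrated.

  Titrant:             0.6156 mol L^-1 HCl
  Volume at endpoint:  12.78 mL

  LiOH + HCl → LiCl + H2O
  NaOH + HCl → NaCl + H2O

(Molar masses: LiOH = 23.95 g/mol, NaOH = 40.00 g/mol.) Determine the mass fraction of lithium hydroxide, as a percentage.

45.55 %

n(HCl) = 0.01278 × 0.6156 = 7.867 × 10^-3 mol
Let x = n(LiOH), y = n(NaOH).
Titrant: 1x + 1y = 7.867 × 10^-3;  mass: 23.95x + 40.00y = 0.2411
Solving, x = 4.585 × 10^-3 mol, y = 3.282 × 10^-3 mol
mass of LiOH = 4.585 × 10^-3 × 23.95 = 0.1098 g
% LiOH = 0.1098 / 0.2411 × 100 = 45.55 %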